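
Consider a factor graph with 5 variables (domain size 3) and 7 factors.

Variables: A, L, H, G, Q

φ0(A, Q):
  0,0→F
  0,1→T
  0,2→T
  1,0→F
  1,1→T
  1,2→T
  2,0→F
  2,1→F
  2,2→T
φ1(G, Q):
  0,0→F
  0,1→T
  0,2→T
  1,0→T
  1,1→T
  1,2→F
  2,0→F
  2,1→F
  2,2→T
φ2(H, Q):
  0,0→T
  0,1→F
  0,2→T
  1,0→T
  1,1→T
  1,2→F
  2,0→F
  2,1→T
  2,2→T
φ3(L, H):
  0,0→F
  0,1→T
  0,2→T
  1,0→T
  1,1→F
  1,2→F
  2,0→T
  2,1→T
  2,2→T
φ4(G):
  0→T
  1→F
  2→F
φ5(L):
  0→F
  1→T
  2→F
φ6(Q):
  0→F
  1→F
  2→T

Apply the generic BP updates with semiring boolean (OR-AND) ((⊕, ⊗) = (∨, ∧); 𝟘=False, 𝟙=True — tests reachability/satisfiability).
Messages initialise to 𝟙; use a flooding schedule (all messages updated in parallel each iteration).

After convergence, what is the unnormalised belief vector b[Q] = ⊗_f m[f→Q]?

b[Q] = [F, F, T]

init: all messages = 𝟙 over 3 values
r1 m[φ0→A] = [T, T, T]
r1 m[φ0→Q] = [F, T, T]
r1 m[φ1→G] = [T, T, T]
r1 m[φ1→Q] = [T, T, T]
r1 m[φ2→H] = [T, T, T]
r1 m[φ2→Q] = [T, T, T]
r1 m[φ3→L] = [T, T, T]
r1 m[φ3→H] = [T, T, T]
r1 m[φ4→G] = [T, F, F]
r1 m[φ5→L] = [F, T, F]
r1 m[φ6→Q] = [F, F, T]
r1 m[A→φ0] = [T, T, T]
r1 m[L→φ3] = [T, T, T]
r1 m[L→φ5] = [T, T, T]
r1 m[H→φ2] = [T, T, T]
r1 m[H→φ3] = [T, T, T]
r1 m[G→φ1] = [T, T, T]
r1 m[G→φ4] = [T, T, T]
r1 m[Q→φ0] = [T, T, T]
r1 m[Q→φ1] = [T, T, T]
r1 m[Q→φ2] = [T, T, T]
r1 m[Q→φ6] = [T, T, T]
r2 m[φ0→A] = [T, T, T]
r2 m[φ0→Q] = [F, T, T]
r2 m[φ1→G] = [T, T, T]
r2 m[φ1→Q] = [T, T, T]
r2 m[φ2→H] = [T, T, T]
r2 m[φ2→Q] = [T, T, T]
r2 m[φ3→L] = [T, T, T]
r2 m[φ3→H] = [T, T, T]
r2 m[φ4→G] = [T, F, F]
r2 m[φ5→L] = [F, T, F]
r2 m[φ6→Q] = [F, F, T]
r2 m[A→φ0] = [T, T, T]
r2 m[L→φ3] = [F, T, F]
r2 m[L→φ5] = [T, T, T]
r2 m[H→φ2] = [T, T, T]
r2 m[H→φ3] = [T, T, T]
r2 m[G→φ1] = [T, F, F]
r2 m[G→φ4] = [T, T, T]
r2 m[Q→φ0] = [F, F, T]
r2 m[Q→φ1] = [F, F, T]
r2 m[Q→φ2] = [F, F, T]
r2 m[Q→φ6] = [F, T, T]
r3 m[φ0→A] = [T, T, T]
r3 m[φ0→Q] = [F, T, T]
r3 m[φ1→G] = [T, F, T]
r3 m[φ1→Q] = [F, T, T]
r3 m[φ2→H] = [T, F, T]
r3 m[φ2→Q] = [T, T, T]
r3 m[φ3→L] = [T, T, T]
r3 m[φ3→H] = [T, F, F]
r3 m[φ4→G] = [T, F, F]
r3 m[φ5→L] = [F, T, F]
r3 m[φ6→Q] = [F, F, T]
r3 m[A→φ0] = [T, T, T]
r3 m[L→φ3] = [F, T, F]
r3 m[L→φ5] = [T, T, T]
r3 m[H→φ2] = [T, T, T]
r3 m[H→φ3] = [T, T, T]
r3 m[G→φ1] = [T, F, F]
r3 m[G→φ4] = [T, T, T]
r3 m[Q→φ0] = [F, F, T]
r3 m[Q→φ1] = [F, F, T]
r3 m[Q→φ2] = [F, F, T]
r3 m[Q→φ6] = [F, T, T]
r4 m[φ0→A] = [T, T, T]
r4 m[φ0→Q] = [F, T, T]
r4 m[φ1→G] = [T, F, T]
r4 m[φ1→Q] = [F, T, T]
r4 m[φ2→H] = [T, F, T]
r4 m[φ2→Q] = [T, T, T]
r4 m[φ3→L] = [T, T, T]
r4 m[φ3→H] = [T, F, F]
r4 m[φ4→G] = [T, F, F]
r4 m[φ5→L] = [F, T, F]
r4 m[φ6→Q] = [F, F, T]
r4 m[A→φ0] = [T, T, T]
r4 m[L→φ3] = [F, T, F]
r4 m[L→φ5] = [T, T, T]
r4 m[H→φ2] = [T, F, F]
r4 m[H→φ3] = [T, F, T]
r4 m[G→φ1] = [T, F, F]
r4 m[G→φ4] = [T, F, T]
r4 m[Q→φ0] = [F, F, T]
r4 m[Q→φ1] = [F, F, T]
r4 m[Q→φ2] = [F, F, T]
r4 m[Q→φ6] = [F, T, T]
r5 m[φ0→A] = [T, T, T]
r5 m[φ0→Q] = [F, T, T]
r5 m[φ1→G] = [T, F, T]
r5 m[φ1→Q] = [F, T, T]
r5 m[φ2→H] = [T, F, T]
r5 m[φ2→Q] = [T, F, T]
r5 m[φ3→L] = [T, T, T]
r5 m[φ3→H] = [T, F, F]
r5 m[φ4→G] = [T, F, F]
r5 m[φ5→L] = [F, T, F]
r5 m[φ6→Q] = [F, F, T]
r5 m[A→φ0] = [T, T, T]
r5 m[L→φ3] = [F, T, F]
r5 m[L→φ5] = [T, T, T]
r5 m[H→φ2] = [T, F, F]
r5 m[H→φ3] = [T, F, T]
r5 m[G→φ1] = [T, F, F]
r5 m[G→φ4] = [T, F, T]
r5 m[Q→φ0] = [F, F, T]
r5 m[Q→φ1] = [F, F, T]
r5 m[Q→φ2] = [F, F, T]
r5 m[Q→φ6] = [F, T, T]
r6 m[φ0→A] = [T, T, T]
r6 m[φ0→Q] = [F, T, T]
r6 m[φ1→G] = [T, F, T]
r6 m[φ1→Q] = [F, T, T]
r6 m[φ2→H] = [T, F, T]
r6 m[φ2→Q] = [T, F, T]
r6 m[φ3→L] = [T, T, T]
r6 m[φ3→H] = [T, F, F]
r6 m[φ4→G] = [T, F, F]
r6 m[φ5→L] = [F, T, F]
r6 m[φ6→Q] = [F, F, T]
r6 m[A→φ0] = [T, T, T]
r6 m[L→φ3] = [F, T, F]
r6 m[L→φ5] = [T, T, T]
r6 m[H→φ2] = [T, F, F]
r6 m[H→φ3] = [T, F, T]
r6 m[G→φ1] = [T, F, F]
r6 m[G→φ4] = [T, F, T]
r6 m[Q→φ0] = [F, F, T]
r6 m[Q→φ1] = [F, F, T]
r6 m[Q→φ2] = [F, F, T]
r6 m[Q→φ6] = [F, F, T]
r7 m[φ0→A] = [T, T, T]
r7 m[φ0→Q] = [F, T, T]
r7 m[φ1→G] = [T, F, T]
r7 m[φ1→Q] = [F, T, T]
r7 m[φ2→H] = [T, F, T]
r7 m[φ2→Q] = [T, F, T]
r7 m[φ3→L] = [T, T, T]
r7 m[φ3→H] = [T, F, F]
r7 m[φ4→G] = [T, F, F]
r7 m[φ5→L] = [F, T, F]
r7 m[φ6→Q] = [F, F, T]
r7 m[A→φ0] = [T, T, T]
r7 m[L→φ3] = [F, T, F]
r7 m[L→φ5] = [T, T, T]
r7 m[H→φ2] = [T, F, F]
r7 m[H→φ3] = [T, F, T]
r7 m[G→φ1] = [T, F, F]
r7 m[G→φ4] = [T, F, T]
r7 m[Q→φ0] = [F, F, T]
r7 m[Q→φ1] = [F, F, T]
r7 m[Q→φ2] = [F, F, T]
r7 m[Q→φ6] = [F, F, T]
fixed point reached at round 7
b[Q] = ⊗ incoming = [F, F, T]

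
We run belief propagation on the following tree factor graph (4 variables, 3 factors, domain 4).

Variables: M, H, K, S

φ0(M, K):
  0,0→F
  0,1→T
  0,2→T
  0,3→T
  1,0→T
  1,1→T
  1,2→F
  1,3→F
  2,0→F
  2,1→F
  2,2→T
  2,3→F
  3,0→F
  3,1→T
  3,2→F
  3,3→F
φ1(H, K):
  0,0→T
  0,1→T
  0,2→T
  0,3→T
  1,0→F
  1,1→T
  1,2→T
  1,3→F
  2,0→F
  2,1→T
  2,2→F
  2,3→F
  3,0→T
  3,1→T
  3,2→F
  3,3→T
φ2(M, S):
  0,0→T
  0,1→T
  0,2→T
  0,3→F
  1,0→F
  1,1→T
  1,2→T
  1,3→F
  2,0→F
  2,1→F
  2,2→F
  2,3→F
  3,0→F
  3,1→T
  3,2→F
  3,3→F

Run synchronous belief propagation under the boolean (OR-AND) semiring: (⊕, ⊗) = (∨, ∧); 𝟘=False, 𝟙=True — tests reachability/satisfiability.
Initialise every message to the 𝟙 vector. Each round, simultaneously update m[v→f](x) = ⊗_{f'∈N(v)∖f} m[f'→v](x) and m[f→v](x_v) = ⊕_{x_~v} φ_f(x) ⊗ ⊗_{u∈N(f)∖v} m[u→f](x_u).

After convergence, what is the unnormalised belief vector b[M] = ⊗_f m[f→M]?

b[M] = [T, T, F, T]

init: all messages = 𝟙 over 4 values
r1 m[φ0→M] = [T, T, T, T]
r1 m[φ0→K] = [T, T, T, T]
r1 m[φ1→H] = [T, T, T, T]
r1 m[φ1→K] = [T, T, T, T]
r1 m[φ2→M] = [T, T, F, T]
r1 m[φ2→S] = [T, T, T, F]
r1 m[M→φ0] = [T, T, T, T]
r1 m[M→φ2] = [T, T, T, T]
r1 m[H→φ1] = [T, T, T, T]
r1 m[K→φ0] = [T, T, T, T]
r1 m[K→φ1] = [T, T, T, T]
r1 m[S→φ2] = [T, T, T, T]
r2 m[φ0→M] = [T, T, T, T]
r2 m[φ0→K] = [T, T, T, T]
r2 m[φ1→H] = [T, T, T, T]
r2 m[φ1→K] = [T, T, T, T]
r2 m[φ2→M] = [T, T, F, T]
r2 m[φ2→S] = [T, T, T, F]
r2 m[M→φ0] = [T, T, F, T]
r2 m[M→φ2] = [T, T, T, T]
r2 m[H→φ1] = [T, T, T, T]
r2 m[K→φ0] = [T, T, T, T]
r2 m[K→φ1] = [T, T, T, T]
r2 m[S→φ2] = [T, T, T, T]
r3 m[φ0→M] = [T, T, T, T]
r3 m[φ0→K] = [T, T, T, T]
r3 m[φ1→H] = [T, T, T, T]
r3 m[φ1→K] = [T, T, T, T]
r3 m[φ2→M] = [T, T, F, T]
r3 m[φ2→S] = [T, T, T, F]
r3 m[M→φ0] = [T, T, F, T]
r3 m[M→φ2] = [T, T, T, T]
r3 m[H→φ1] = [T, T, T, T]
r3 m[K→φ0] = [T, T, T, T]
r3 m[K→φ1] = [T, T, T, T]
r3 m[S→φ2] = [T, T, T, T]
fixed point reached at round 3
b[M] = ⊗ incoming = [T, T, F, T]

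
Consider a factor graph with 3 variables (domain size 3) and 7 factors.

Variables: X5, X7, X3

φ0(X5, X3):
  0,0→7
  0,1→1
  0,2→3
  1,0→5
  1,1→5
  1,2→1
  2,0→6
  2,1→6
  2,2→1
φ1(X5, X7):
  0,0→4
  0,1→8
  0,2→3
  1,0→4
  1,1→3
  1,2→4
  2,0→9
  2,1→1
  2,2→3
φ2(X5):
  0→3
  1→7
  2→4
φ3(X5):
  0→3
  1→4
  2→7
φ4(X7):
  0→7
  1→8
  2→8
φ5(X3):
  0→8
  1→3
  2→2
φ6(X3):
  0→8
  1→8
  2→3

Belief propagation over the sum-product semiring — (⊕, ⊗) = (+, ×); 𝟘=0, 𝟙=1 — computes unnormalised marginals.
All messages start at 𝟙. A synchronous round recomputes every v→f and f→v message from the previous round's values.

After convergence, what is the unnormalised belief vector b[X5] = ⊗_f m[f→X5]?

init: all messages = 𝟙 over 3 values
r1 m[φ0→X5] = [11, 11, 13]
r1 m[φ0→X3] = [18, 12, 5]
r1 m[φ1→X5] = [15, 11, 13]
r1 m[φ1→X7] = [17, 12, 10]
r1 m[φ2→X5] = [3, 7, 4]
r1 m[φ3→X5] = [3, 4, 7]
r1 m[φ4→X7] = [7, 8, 8]
r1 m[φ5→X3] = [8, 3, 2]
r1 m[φ6→X3] = [8, 8, 3]
r1 m[X5→φ0] = [1, 1, 1]
r1 m[X5→φ1] = [1, 1, 1]
r1 m[X5→φ2] = [1, 1, 1]
r1 m[X5→φ3] = [1, 1, 1]
r1 m[X7→φ1] = [1, 1, 1]
r1 m[X7→φ4] = [1, 1, 1]
r1 m[X3→φ0] = [1, 1, 1]
r1 m[X3→φ5] = [1, 1, 1]
r1 m[X3→φ6] = [1, 1, 1]
r2 m[φ0→X5] = [11, 11, 13]
r2 m[φ0→X3] = [18, 12, 5]
r2 m[φ1→X5] = [15, 11, 13]
r2 m[φ1→X7] = [17, 12, 10]
r2 m[φ2→X5] = [3, 7, 4]
r2 m[φ3→X5] = [3, 4, 7]
r2 m[φ4→X7] = [7, 8, 8]
r2 m[φ5→X3] = [8, 3, 2]
r2 m[φ6→X3] = [8, 8, 3]
r2 m[X5→φ0] = [135, 308, 364]
r2 m[X5→φ1] = [99, 308, 364]
r2 m[X5→φ2] = [495, 484, 1183]
r2 m[X5→φ3] = [495, 847, 676]
r2 m[X7→φ1] = [7, 8, 8]
r2 m[X7→φ4] = [17, 12, 10]
r2 m[X3→φ0] = [64, 24, 6]
r2 m[X3→φ5] = [144, 96, 15]
r2 m[X3→φ6] = [144, 36, 10]
r3 m[φ0→X5] = [490, 446, 534]
r3 m[φ0→X3] = [4669, 3859, 1077]
r3 m[φ1→X5] = [116, 84, 95]
r3 m[φ1→X7] = [4904, 2080, 2621]
r3 m[φ2→X5] = [3, 7, 4]
r3 m[φ3→X5] = [3, 4, 7]
r3 m[φ4→X7] = [7, 8, 8]
r3 m[φ5→X3] = [8, 3, 2]
r3 m[φ6→X3] = [8, 8, 3]
r3 m[X5→φ0] = [135, 308, 364]
r3 m[X5→φ1] = [99, 308, 364]
r3 m[X5→φ2] = [495, 484, 1183]
r3 m[X5→φ3] = [495, 847, 676]
r3 m[X7→φ1] = [7, 8, 8]
r3 m[X7→φ4] = [17, 12, 10]
r3 m[X3→φ0] = [64, 24, 6]
r3 m[X3→φ5] = [144, 96, 15]
r3 m[X3→φ6] = [144, 36, 10]
r4 m[φ0→X5] = [490, 446, 534]
r4 m[φ0→X3] = [4669, 3859, 1077]
r4 m[φ1→X5] = [116, 84, 95]
r4 m[φ1→X7] = [4904, 2080, 2621]
r4 m[φ2→X5] = [3, 7, 4]
r4 m[φ3→X5] = [3, 4, 7]
r4 m[φ4→X7] = [7, 8, 8]
r4 m[φ5→X3] = [8, 3, 2]
r4 m[φ6→X3] = [8, 8, 3]
r4 m[X5→φ0] = [1044, 2352, 2660]
r4 m[X5→φ1] = [4410, 12488, 14952]
r4 m[X5→φ2] = [170520, 149856, 355110]
r4 m[X5→φ3] = [170520, 262248, 202920]
r4 m[X7→φ1] = [7, 8, 8]
r4 m[X7→φ4] = [4904, 2080, 2621]
r4 m[X3→φ0] = [64, 24, 6]
r4 m[X3→φ5] = [37352, 30872, 3231]
r4 m[X3→φ6] = [37352, 11577, 2154]
r5 m[φ0→X5] = [490, 446, 534]
r5 m[φ0→X3] = [35028, 28764, 8144]
r5 m[φ1→X5] = [116, 84, 95]
r5 m[φ1→X7] = [202160, 87696, 108038]
r5 m[φ2→X5] = [3, 7, 4]
r5 m[φ3→X5] = [3, 4, 7]
r5 m[φ4→X7] = [7, 8, 8]
r5 m[φ5→X3] = [8, 3, 2]
r5 m[φ6→X3] = [8, 8, 3]
r5 m[X5→φ0] = [1044, 2352, 2660]
r5 m[X5→φ1] = [4410, 12488, 14952]
r5 m[X5→φ2] = [170520, 149856, 355110]
r5 m[X5→φ3] = [170520, 262248, 202920]
r5 m[X7→φ1] = [7, 8, 8]
r5 m[X7→φ4] = [4904, 2080, 2621]
r5 m[X3→φ0] = [64, 24, 6]
r5 m[X3→φ5] = [37352, 30872, 3231]
r5 m[X3→φ6] = [37352, 11577, 2154]
r6 m[φ0→X5] = [490, 446, 534]
r6 m[φ0→X3] = [35028, 28764, 8144]
r6 m[φ1→X5] = [116, 84, 95]
r6 m[φ1→X7] = [202160, 87696, 108038]
r6 m[φ2→X5] = [3, 7, 4]
r6 m[φ3→X5] = [3, 4, 7]
r6 m[φ4→X7] = [7, 8, 8]
r6 m[φ5→X3] = [8, 3, 2]
r6 m[φ6→X3] = [8, 8, 3]
r6 m[X5→φ0] = [1044, 2352, 2660]
r6 m[X5→φ1] = [4410, 12488, 14952]
r6 m[X5→φ2] = [170520, 149856, 355110]
r6 m[X5→φ3] = [170520, 262248, 202920]
r6 m[X7→φ1] = [7, 8, 8]
r6 m[X7→φ4] = [202160, 87696, 108038]
r6 m[X3→φ0] = [64, 24, 6]
r6 m[X3→φ5] = [280224, 230112, 24432]
r6 m[X3→φ6] = [280224, 86292, 16288]
r7 m[φ0→X5] = [490, 446, 534]
r7 m[φ0→X3] = [35028, 28764, 8144]
r7 m[φ1→X5] = [116, 84, 95]
r7 m[φ1→X7] = [202160, 87696, 108038]
r7 m[φ2→X5] = [3, 7, 4]
r7 m[φ3→X5] = [3, 4, 7]
r7 m[φ4→X7] = [7, 8, 8]
r7 m[φ5→X3] = [8, 3, 2]
r7 m[φ6→X3] = [8, 8, 3]
r7 m[X5→φ0] = [1044, 2352, 2660]
r7 m[X5→φ1] = [4410, 12488, 14952]
r7 m[X5→φ2] = [170520, 149856, 355110]
r7 m[X5→φ3] = [170520, 262248, 202920]
r7 m[X7→φ1] = [7, 8, 8]
r7 m[X7→φ4] = [202160, 87696, 108038]
r7 m[X3→φ0] = [64, 24, 6]
r7 m[X3→φ5] = [280224, 230112, 24432]
r7 m[X3→φ6] = [280224, 86292, 16288]
fixed point reached at round 7
b[X5] = ⊗ incoming = [511560, 1048992, 1420440]

b[X5] = [511560, 1048992, 1420440]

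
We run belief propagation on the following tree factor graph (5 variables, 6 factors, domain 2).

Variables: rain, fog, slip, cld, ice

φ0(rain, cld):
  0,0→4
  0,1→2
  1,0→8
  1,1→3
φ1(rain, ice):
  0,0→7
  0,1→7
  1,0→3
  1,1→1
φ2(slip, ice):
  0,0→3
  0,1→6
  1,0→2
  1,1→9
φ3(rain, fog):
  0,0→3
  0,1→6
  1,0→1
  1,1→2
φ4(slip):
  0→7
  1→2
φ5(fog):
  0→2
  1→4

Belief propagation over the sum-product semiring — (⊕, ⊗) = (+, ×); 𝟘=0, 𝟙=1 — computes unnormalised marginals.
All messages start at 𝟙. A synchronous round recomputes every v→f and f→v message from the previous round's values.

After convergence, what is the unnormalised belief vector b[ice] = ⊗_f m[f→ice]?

b[ice] = [39750, 82200]

init: all messages = 𝟙 over 2 values
r1 m[φ0→rain] = [6, 11]
r1 m[φ0→cld] = [12, 5]
r1 m[φ1→rain] = [14, 4]
r1 m[φ1→ice] = [10, 8]
r1 m[φ2→slip] = [9, 11]
r1 m[φ2→ice] = [5, 15]
r1 m[φ3→rain] = [9, 3]
r1 m[φ3→fog] = [4, 8]
r1 m[φ4→slip] = [7, 2]
r1 m[φ5→fog] = [2, 4]
r1 m[rain→φ0] = [1, 1]
r1 m[rain→φ1] = [1, 1]
r1 m[rain→φ3] = [1, 1]
r1 m[fog→φ3] = [1, 1]
r1 m[fog→φ5] = [1, 1]
r1 m[slip→φ2] = [1, 1]
r1 m[slip→φ4] = [1, 1]
r1 m[cld→φ0] = [1, 1]
r1 m[ice→φ1] = [1, 1]
r1 m[ice→φ2] = [1, 1]
r2 m[φ0→rain] = [6, 11]
r2 m[φ0→cld] = [12, 5]
r2 m[φ1→rain] = [14, 4]
r2 m[φ1→ice] = [10, 8]
r2 m[φ2→slip] = [9, 11]
r2 m[φ2→ice] = [5, 15]
r2 m[φ3→rain] = [9, 3]
r2 m[φ3→fog] = [4, 8]
r2 m[φ4→slip] = [7, 2]
r2 m[φ5→fog] = [2, 4]
r2 m[rain→φ0] = [126, 12]
r2 m[rain→φ1] = [54, 33]
r2 m[rain→φ3] = [84, 44]
r2 m[fog→φ3] = [2, 4]
r2 m[fog→φ5] = [4, 8]
r2 m[slip→φ2] = [7, 2]
r2 m[slip→φ4] = [9, 11]
r2 m[cld→φ0] = [1, 1]
r2 m[ice→φ1] = [5, 15]
r2 m[ice→φ2] = [10, 8]
r3 m[φ0→rain] = [6, 11]
r3 m[φ0→cld] = [600, 288]
r3 m[φ1→rain] = [140, 30]
r3 m[φ1→ice] = [477, 411]
r3 m[φ2→slip] = [78, 92]
r3 m[φ2→ice] = [25, 60]
r3 m[φ3→rain] = [30, 10]
r3 m[φ3→fog] = [296, 592]
r3 m[φ4→slip] = [7, 2]
r3 m[φ5→fog] = [2, 4]
r3 m[rain→φ0] = [126, 12]
r3 m[rain→φ1] = [54, 33]
r3 m[rain→φ3] = [84, 44]
r3 m[fog→φ3] = [2, 4]
r3 m[fog→φ5] = [4, 8]
r3 m[slip→φ2] = [7, 2]
r3 m[slip→φ4] = [9, 11]
r3 m[cld→φ0] = [1, 1]
r3 m[ice→φ1] = [5, 15]
r3 m[ice→φ2] = [10, 8]
r4 m[φ0→rain] = [6, 11]
r4 m[φ0→cld] = [600, 288]
r4 m[φ1→rain] = [140, 30]
r4 m[φ1→ice] = [477, 411]
r4 m[φ2→slip] = [78, 92]
r4 m[φ2→ice] = [25, 60]
r4 m[φ3→rain] = [30, 10]
r4 m[φ3→fog] = [296, 592]
r4 m[φ4→slip] = [7, 2]
r4 m[φ5→fog] = [2, 4]
r4 m[rain→φ0] = [4200, 300]
r4 m[rain→φ1] = [180, 110]
r4 m[rain→φ3] = [840, 330]
r4 m[fog→φ3] = [2, 4]
r4 m[fog→φ5] = [296, 592]
r4 m[slip→φ2] = [7, 2]
r4 m[slip→φ4] = [78, 92]
r4 m[cld→φ0] = [1, 1]
r4 m[ice→φ1] = [25, 60]
r4 m[ice→φ2] = [477, 411]
r5 m[φ0→rain] = [6, 11]
r5 m[φ0→cld] = [19200, 9300]
r5 m[φ1→rain] = [595, 135]
r5 m[φ1→ice] = [1590, 1370]
r5 m[φ2→slip] = [3897, 4653]
r5 m[φ2→ice] = [25, 60]
r5 m[φ3→rain] = [30, 10]
r5 m[φ3→fog] = [2850, 5700]
r5 m[φ4→slip] = [7, 2]
r5 m[φ5→fog] = [2, 4]
r5 m[rain→φ0] = [4200, 300]
r5 m[rain→φ1] = [180, 110]
r5 m[rain→φ3] = [840, 330]
r5 m[fog→φ3] = [2, 4]
r5 m[fog→φ5] = [296, 592]
r5 m[slip→φ2] = [7, 2]
r5 m[slip→φ4] = [78, 92]
r5 m[cld→φ0] = [1, 1]
r5 m[ice→φ1] = [25, 60]
r5 m[ice→φ2] = [477, 411]
r6 m[φ0→rain] = [6, 11]
r6 m[φ0→cld] = [19200, 9300]
r6 m[φ1→rain] = [595, 135]
r6 m[φ1→ice] = [1590, 1370]
r6 m[φ2→slip] = [3897, 4653]
r6 m[φ2→ice] = [25, 60]
r6 m[φ3→rain] = [30, 10]
r6 m[φ3→fog] = [2850, 5700]
r6 m[φ4→slip] = [7, 2]
r6 m[φ5→fog] = [2, 4]
r6 m[rain→φ0] = [17850, 1350]
r6 m[rain→φ1] = [180, 110]
r6 m[rain→φ3] = [3570, 1485]
r6 m[fog→φ3] = [2, 4]
r6 m[fog→φ5] = [2850, 5700]
r6 m[slip→φ2] = [7, 2]
r6 m[slip→φ4] = [3897, 4653]
r6 m[cld→φ0] = [1, 1]
r6 m[ice→φ1] = [25, 60]
r6 m[ice→φ2] = [1590, 1370]
r7 m[φ0→rain] = [6, 11]
r7 m[φ0→cld] = [82200, 39750]
r7 m[φ1→rain] = [595, 135]
r7 m[φ1→ice] = [1590, 1370]
r7 m[φ2→slip] = [12990, 15510]
r7 m[φ2→ice] = [25, 60]
r7 m[φ3→rain] = [30, 10]
r7 m[φ3→fog] = [12195, 24390]
r7 m[φ4→slip] = [7, 2]
r7 m[φ5→fog] = [2, 4]
r7 m[rain→φ0] = [17850, 1350]
r7 m[rain→φ1] = [180, 110]
r7 m[rain→φ3] = [3570, 1485]
r7 m[fog→φ3] = [2, 4]
r7 m[fog→φ5] = [2850, 5700]
r7 m[slip→φ2] = [7, 2]
r7 m[slip→φ4] = [3897, 4653]
r7 m[cld→φ0] = [1, 1]
r7 m[ice→φ1] = [25, 60]
r7 m[ice→φ2] = [1590, 1370]
r8 m[φ0→rain] = [6, 11]
r8 m[φ0→cld] = [82200, 39750]
r8 m[φ1→rain] = [595, 135]
r8 m[φ1→ice] = [1590, 1370]
r8 m[φ2→slip] = [12990, 15510]
r8 m[φ2→ice] = [25, 60]
r8 m[φ3→rain] = [30, 10]
r8 m[φ3→fog] = [12195, 24390]
r8 m[φ4→slip] = [7, 2]
r8 m[φ5→fog] = [2, 4]
r8 m[rain→φ0] = [17850, 1350]
r8 m[rain→φ1] = [180, 110]
r8 m[rain→φ3] = [3570, 1485]
r8 m[fog→φ3] = [2, 4]
r8 m[fog→φ5] = [12195, 24390]
r8 m[slip→φ2] = [7, 2]
r8 m[slip→φ4] = [12990, 15510]
r8 m[cld→φ0] = [1, 1]
r8 m[ice→φ1] = [25, 60]
r8 m[ice→φ2] = [1590, 1370]
r9 m[φ0→rain] = [6, 11]
r9 m[φ0→cld] = [82200, 39750]
r9 m[φ1→rain] = [595, 135]
r9 m[φ1→ice] = [1590, 1370]
r9 m[φ2→slip] = [12990, 15510]
r9 m[φ2→ice] = [25, 60]
r9 m[φ3→rain] = [30, 10]
r9 m[φ3→fog] = [12195, 24390]
r9 m[φ4→slip] = [7, 2]
r9 m[φ5→fog] = [2, 4]
r9 m[rain→φ0] = [17850, 1350]
r9 m[rain→φ1] = [180, 110]
r9 m[rain→φ3] = [3570, 1485]
r9 m[fog→φ3] = [2, 4]
r9 m[fog→φ5] = [12195, 24390]
r9 m[slip→φ2] = [7, 2]
r9 m[slip→φ4] = [12990, 15510]
r9 m[cld→φ0] = [1, 1]
r9 m[ice→φ1] = [25, 60]
r9 m[ice→φ2] = [1590, 1370]
fixed point reached at round 9
b[ice] = ⊗ incoming = [39750, 82200]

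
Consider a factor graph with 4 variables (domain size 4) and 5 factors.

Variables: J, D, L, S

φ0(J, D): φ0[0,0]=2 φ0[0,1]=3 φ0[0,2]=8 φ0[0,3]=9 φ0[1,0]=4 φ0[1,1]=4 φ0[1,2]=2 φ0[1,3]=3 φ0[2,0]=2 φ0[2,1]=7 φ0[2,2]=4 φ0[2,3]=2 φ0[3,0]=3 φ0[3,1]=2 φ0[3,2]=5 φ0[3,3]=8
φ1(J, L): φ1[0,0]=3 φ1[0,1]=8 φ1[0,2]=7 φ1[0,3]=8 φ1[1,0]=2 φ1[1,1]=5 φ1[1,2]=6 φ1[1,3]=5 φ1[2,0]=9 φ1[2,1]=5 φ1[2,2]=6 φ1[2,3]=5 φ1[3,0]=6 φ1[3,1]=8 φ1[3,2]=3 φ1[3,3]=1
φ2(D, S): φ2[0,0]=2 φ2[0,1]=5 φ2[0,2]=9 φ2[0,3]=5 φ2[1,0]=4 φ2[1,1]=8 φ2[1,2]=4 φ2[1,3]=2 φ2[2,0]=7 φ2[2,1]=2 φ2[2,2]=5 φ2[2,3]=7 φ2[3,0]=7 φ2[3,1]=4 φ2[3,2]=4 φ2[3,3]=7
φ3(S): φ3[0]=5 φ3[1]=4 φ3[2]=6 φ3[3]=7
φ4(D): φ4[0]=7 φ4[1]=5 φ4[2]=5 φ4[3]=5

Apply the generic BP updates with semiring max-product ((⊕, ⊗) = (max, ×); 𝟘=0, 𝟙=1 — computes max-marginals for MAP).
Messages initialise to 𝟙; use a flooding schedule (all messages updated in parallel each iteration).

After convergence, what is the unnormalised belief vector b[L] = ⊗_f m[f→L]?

init: all messages = 𝟙 over 4 values
r1 m[φ0→J] = [9, 4, 7, 8]
r1 m[φ0→D] = [4, 7, 8, 9]
r1 m[φ1→J] = [8, 6, 9, 8]
r1 m[φ1→L] = [9, 8, 7, 8]
r1 m[φ2→D] = [9, 8, 7, 7]
r1 m[φ2→S] = [7, 8, 9, 7]
r1 m[φ3→S] = [5, 4, 6, 7]
r1 m[φ4→D] = [7, 5, 5, 5]
r1 m[J→φ0] = [1, 1, 1, 1]
r1 m[J→φ1] = [1, 1, 1, 1]
r1 m[D→φ0] = [1, 1, 1, 1]
r1 m[D→φ2] = [1, 1, 1, 1]
r1 m[D→φ4] = [1, 1, 1, 1]
r1 m[L→φ1] = [1, 1, 1, 1]
r1 m[S→φ2] = [1, 1, 1, 1]
r1 m[S→φ3] = [1, 1, 1, 1]
r2 m[φ0→J] = [9, 4, 7, 8]
r2 m[φ0→D] = [4, 7, 8, 9]
r2 m[φ1→J] = [8, 6, 9, 8]
r2 m[φ1→L] = [9, 8, 7, 8]
r2 m[φ2→D] = [9, 8, 7, 7]
r2 m[φ2→S] = [7, 8, 9, 7]
r2 m[φ3→S] = [5, 4, 6, 7]
r2 m[φ4→D] = [7, 5, 5, 5]
r2 m[J→φ0] = [8, 6, 9, 8]
r2 m[J→φ1] = [9, 4, 7, 8]
r2 m[D→φ0] = [63, 40, 35, 35]
r2 m[D→φ2] = [28, 35, 40, 45]
r2 m[D→φ4] = [36, 56, 56, 63]
r2 m[L→φ1] = [1, 1, 1, 1]
r2 m[S→φ2] = [5, 4, 6, 7]
r2 m[S→φ3] = [7, 8, 9, 7]
r3 m[φ0→J] = [315, 252, 280, 280]
r3 m[φ0→D] = [24, 63, 64, 72]
r3 m[φ1→J] = [8, 6, 9, 8]
r3 m[φ1→L] = [63, 72, 63, 72]
r3 m[φ2→D] = [54, 32, 49, 49]
r3 m[φ2→S] = [315, 280, 252, 315]
r3 m[φ3→S] = [5, 4, 6, 7]
r3 m[φ4→D] = [7, 5, 5, 5]
r3 m[J→φ0] = [8, 6, 9, 8]
r3 m[J→φ1] = [9, 4, 7, 8]
r3 m[D→φ0] = [63, 40, 35, 35]
r3 m[D→φ2] = [28, 35, 40, 45]
r3 m[D→φ4] = [36, 56, 56, 63]
r3 m[L→φ1] = [1, 1, 1, 1]
r3 m[S→φ2] = [5, 4, 6, 7]
r3 m[S→φ3] = [7, 8, 9, 7]
r4 m[φ0→J] = [315, 252, 280, 280]
r4 m[φ0→D] = [24, 63, 64, 72]
r4 m[φ1→J] = [8, 6, 9, 8]
r4 m[φ1→L] = [63, 72, 63, 72]
r4 m[φ2→D] = [54, 32, 49, 49]
r4 m[φ2→S] = [315, 280, 252, 315]
r4 m[φ3→S] = [5, 4, 6, 7]
r4 m[φ4→D] = [7, 5, 5, 5]
r4 m[J→φ0] = [8, 6, 9, 8]
r4 m[J→φ1] = [315, 252, 280, 280]
r4 m[D→φ0] = [378, 160, 245, 245]
r4 m[D→φ2] = [168, 315, 320, 360]
r4 m[D→φ4] = [1296, 2016, 3136, 3528]
r4 m[L→φ1] = [1, 1, 1, 1]
r4 m[S→φ2] = [5, 4, 6, 7]
r4 m[S→φ3] = [315, 280, 252, 315]
r5 m[φ0→J] = [2205, 1512, 1120, 1960]
r5 m[φ0→D] = [24, 63, 64, 72]
r5 m[φ1→J] = [8, 6, 9, 8]
r5 m[φ1→L] = [2520, 2520, 2205, 2520]
r5 m[φ2→D] = [54, 32, 49, 49]
r5 m[φ2→S] = [2520, 2520, 1600, 2520]
r5 m[φ3→S] = [5, 4, 6, 7]
r5 m[φ4→D] = [7, 5, 5, 5]
r5 m[J→φ0] = [8, 6, 9, 8]
r5 m[J→φ1] = [315, 252, 280, 280]
r5 m[D→φ0] = [378, 160, 245, 245]
r5 m[D→φ2] = [168, 315, 320, 360]
r5 m[D→φ4] = [1296, 2016, 3136, 3528]
r5 m[L→φ1] = [1, 1, 1, 1]
r5 m[S→φ2] = [5, 4, 6, 7]
r5 m[S→φ3] = [315, 280, 252, 315]
r6 m[φ0→J] = [2205, 1512, 1120, 1960]
r6 m[φ0→D] = [24, 63, 64, 72]
r6 m[φ1→J] = [8, 6, 9, 8]
r6 m[φ1→L] = [2520, 2520, 2205, 2520]
r6 m[φ2→D] = [54, 32, 49, 49]
r6 m[φ2→S] = [2520, 2520, 1600, 2520]
r6 m[φ3→S] = [5, 4, 6, 7]
r6 m[φ4→D] = [7, 5, 5, 5]
r6 m[J→φ0] = [8, 6, 9, 8]
r6 m[J→φ1] = [2205, 1512, 1120, 1960]
r6 m[D→φ0] = [378, 160, 245, 245]
r6 m[D→φ2] = [168, 315, 320, 360]
r6 m[D→φ4] = [1296, 2016, 3136, 3528]
r6 m[L→φ1] = [1, 1, 1, 1]
r6 m[S→φ2] = [5, 4, 6, 7]
r6 m[S→φ3] = [2520, 2520, 1600, 2520]
r7 m[φ0→J] = [2205, 1512, 1120, 1960]
r7 m[φ0→D] = [24, 63, 64, 72]
r7 m[φ1→J] = [8, 6, 9, 8]
r7 m[φ1→L] = [11760, 17640, 15435, 17640]
r7 m[φ2→D] = [54, 32, 49, 49]
r7 m[φ2→S] = [2520, 2520, 1600, 2520]
r7 m[φ3→S] = [5, 4, 6, 7]
r7 m[φ4→D] = [7, 5, 5, 5]
r7 m[J→φ0] = [8, 6, 9, 8]
r7 m[J→φ1] = [2205, 1512, 1120, 1960]
r7 m[D→φ0] = [378, 160, 245, 245]
r7 m[D→φ2] = [168, 315, 320, 360]
r7 m[D→φ4] = [1296, 2016, 3136, 3528]
r7 m[L→φ1] = [1, 1, 1, 1]
r7 m[S→φ2] = [5, 4, 6, 7]
r7 m[S→φ3] = [2520, 2520, 1600, 2520]
r8 m[φ0→J] = [2205, 1512, 1120, 1960]
r8 m[φ0→D] = [24, 63, 64, 72]
r8 m[φ1→J] = [8, 6, 9, 8]
r8 m[φ1→L] = [11760, 17640, 15435, 17640]
r8 m[φ2→D] = [54, 32, 49, 49]
r8 m[φ2→S] = [2520, 2520, 1600, 2520]
r8 m[φ3→S] = [5, 4, 6, 7]
r8 m[φ4→D] = [7, 5, 5, 5]
r8 m[J→φ0] = [8, 6, 9, 8]
r8 m[J→φ1] = [2205, 1512, 1120, 1960]
r8 m[D→φ0] = [378, 160, 245, 245]
r8 m[D→φ2] = [168, 315, 320, 360]
r8 m[D→φ4] = [1296, 2016, 3136, 3528]
r8 m[L→φ1] = [1, 1, 1, 1]
r8 m[S→φ2] = [5, 4, 6, 7]
r8 m[S→φ3] = [2520, 2520, 1600, 2520]
fixed point reached at round 8
b[L] = ⊗ incoming = [11760, 17640, 15435, 17640]

b[L] = [11760, 17640, 15435, 17640]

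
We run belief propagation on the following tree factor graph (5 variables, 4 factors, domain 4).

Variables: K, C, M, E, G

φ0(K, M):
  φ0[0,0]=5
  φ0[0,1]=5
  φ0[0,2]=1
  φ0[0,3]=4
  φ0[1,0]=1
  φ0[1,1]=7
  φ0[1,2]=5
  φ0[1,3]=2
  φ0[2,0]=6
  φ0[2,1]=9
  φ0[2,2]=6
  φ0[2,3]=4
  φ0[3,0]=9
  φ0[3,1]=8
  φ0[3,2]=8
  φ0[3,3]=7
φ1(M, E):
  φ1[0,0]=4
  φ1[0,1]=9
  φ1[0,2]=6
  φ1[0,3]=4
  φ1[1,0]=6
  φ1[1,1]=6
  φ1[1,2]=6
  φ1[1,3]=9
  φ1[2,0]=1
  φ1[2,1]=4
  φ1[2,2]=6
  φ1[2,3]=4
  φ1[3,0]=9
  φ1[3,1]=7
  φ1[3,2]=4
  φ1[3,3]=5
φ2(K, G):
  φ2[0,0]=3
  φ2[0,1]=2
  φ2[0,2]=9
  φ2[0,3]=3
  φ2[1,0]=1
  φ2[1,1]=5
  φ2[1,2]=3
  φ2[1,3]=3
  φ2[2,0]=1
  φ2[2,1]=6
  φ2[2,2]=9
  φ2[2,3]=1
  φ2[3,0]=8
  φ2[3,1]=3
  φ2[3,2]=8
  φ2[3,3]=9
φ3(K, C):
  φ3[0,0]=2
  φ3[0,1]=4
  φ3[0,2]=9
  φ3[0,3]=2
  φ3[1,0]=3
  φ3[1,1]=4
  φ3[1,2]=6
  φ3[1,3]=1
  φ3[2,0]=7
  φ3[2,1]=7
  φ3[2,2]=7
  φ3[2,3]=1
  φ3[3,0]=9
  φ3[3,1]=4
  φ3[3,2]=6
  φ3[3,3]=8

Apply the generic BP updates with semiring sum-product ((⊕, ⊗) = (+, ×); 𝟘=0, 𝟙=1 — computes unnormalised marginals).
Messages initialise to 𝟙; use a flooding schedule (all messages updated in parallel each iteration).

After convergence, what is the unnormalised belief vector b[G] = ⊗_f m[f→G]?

b[G] = [190983, 169530, 338145, 219805]

init: all messages = 𝟙 over 4 values
r1 m[φ0→K] = [15, 15, 25, 32]
r1 m[φ0→M] = [21, 29, 20, 17]
r1 m[φ1→M] = [23, 27, 15, 25]
r1 m[φ1→E] = [20, 26, 22, 22]
r1 m[φ2→K] = [17, 12, 17, 28]
r1 m[φ2→G] = [13, 16, 29, 16]
r1 m[φ3→K] = [17, 14, 22, 27]
r1 m[φ3→C] = [21, 19, 28, 12]
r1 m[K→φ0] = [1, 1, 1, 1]
r1 m[K→φ2] = [1, 1, 1, 1]
r1 m[K→φ3] = [1, 1, 1, 1]
r1 m[C→φ3] = [1, 1, 1, 1]
r1 m[M→φ0] = [1, 1, 1, 1]
r1 m[M→φ1] = [1, 1, 1, 1]
r1 m[E→φ1] = [1, 1, 1, 1]
r1 m[G→φ2] = [1, 1, 1, 1]
r2 m[φ0→K] = [15, 15, 25, 32]
r2 m[φ0→M] = [21, 29, 20, 17]
r2 m[φ1→M] = [23, 27, 15, 25]
r2 m[φ1→E] = [20, 26, 22, 22]
r2 m[φ2→K] = [17, 12, 17, 28]
r2 m[φ2→G] = [13, 16, 29, 16]
r2 m[φ3→K] = [17, 14, 22, 27]
r2 m[φ3→C] = [21, 19, 28, 12]
r2 m[K→φ0] = [289, 168, 374, 756]
r2 m[K→φ2] = [255, 210, 550, 864]
r2 m[K→φ3] = [255, 180, 425, 896]
r2 m[C→φ3] = [1, 1, 1, 1]
r2 m[M→φ0] = [23, 27, 15, 25]
r2 m[M→φ1] = [21, 29, 20, 17]
r2 m[E→φ1] = [1, 1, 1, 1]
r2 m[G→φ2] = [1, 1, 1, 1]
r3 m[φ0→K] = [365, 337, 571, 718]
r3 m[φ0→M] = [10661, 12035, 9421, 8280]
r3 m[φ1→M] = [23, 27, 15, 25]
r3 m[φ1→E] = [431, 562, 488, 510]
r3 m[φ2→K] = [17, 12, 17, 28]
r3 m[φ2→G] = [8437, 7452, 14787, 9721]
r3 m[φ3→K] = [17, 14, 22, 27]
r3 m[φ3→C] = [12089, 8299, 11726, 8283]
r3 m[K→φ0] = [289, 168, 374, 756]
r3 m[K→φ2] = [255, 210, 550, 864]
r3 m[K→φ3] = [255, 180, 425, 896]
r3 m[C→φ3] = [1, 1, 1, 1]
r3 m[M→φ0] = [23, 27, 15, 25]
r3 m[M→φ1] = [21, 29, 20, 17]
r3 m[E→φ1] = [1, 1, 1, 1]
r3 m[G→φ2] = [1, 1, 1, 1]
r4 m[φ0→K] = [365, 337, 571, 718]
r4 m[φ0→M] = [10661, 12035, 9421, 8280]
r4 m[φ1→M] = [23, 27, 15, 25]
r4 m[φ1→E] = [431, 562, 488, 510]
r4 m[φ2→K] = [17, 12, 17, 28]
r4 m[φ2→G] = [8437, 7452, 14787, 9721]
r4 m[φ3→K] = [17, 14, 22, 27]
r4 m[φ3→C] = [12089, 8299, 11726, 8283]
r4 m[K→φ0] = [289, 168, 374, 756]
r4 m[K→φ2] = [6205, 4718, 12562, 19386]
r4 m[K→φ3] = [6205, 4044, 9707, 20104]
r4 m[C→φ3] = [1, 1, 1, 1]
r4 m[M→φ0] = [23, 27, 15, 25]
r4 m[M→φ1] = [10661, 12035, 9421, 8280]
r4 m[E→φ1] = [1, 1, 1, 1]
r4 m[G→φ2] = [1, 1, 1, 1]
r5 m[φ0→K] = [365, 337, 571, 718]
r5 m[φ0→M] = [10661, 12035, 9421, 8280]
r5 m[φ1→M] = [23, 27, 15, 25]
r5 m[φ1→E] = [198795, 263803, 225822, 230043]
r5 m[φ2→K] = [17, 12, 17, 28]
r5 m[φ2→G] = [190983, 169530, 338145, 219805]
r5 m[φ3→K] = [17, 14, 22, 27]
r5 m[φ3→C] = [273427, 189361, 268682, 186993]
r5 m[K→φ0] = [289, 168, 374, 756]
r5 m[K→φ2] = [6205, 4718, 12562, 19386]
r5 m[K→φ3] = [6205, 4044, 9707, 20104]
r5 m[C→φ3] = [1, 1, 1, 1]
r5 m[M→φ0] = [23, 27, 15, 25]
r5 m[M→φ1] = [10661, 12035, 9421, 8280]
r5 m[E→φ1] = [1, 1, 1, 1]
r5 m[G→φ2] = [1, 1, 1, 1]
r6 m[φ0→K] = [365, 337, 571, 718]
r6 m[φ0→M] = [10661, 12035, 9421, 8280]
r6 m[φ1→M] = [23, 27, 15, 25]
r6 m[φ1→E] = [198795, 263803, 225822, 230043]
r6 m[φ2→K] = [17, 12, 17, 28]
r6 m[φ2→G] = [190983, 169530, 338145, 219805]
r6 m[φ3→K] = [17, 14, 22, 27]
r6 m[φ3→C] = [273427, 189361, 268682, 186993]
r6 m[K→φ0] = [289, 168, 374, 756]
r6 m[K→φ2] = [6205, 4718, 12562, 19386]
r6 m[K→φ3] = [6205, 4044, 9707, 20104]
r6 m[C→φ3] = [1, 1, 1, 1]
r6 m[M→φ0] = [23, 27, 15, 25]
r6 m[M→φ1] = [10661, 12035, 9421, 8280]
r6 m[E→φ1] = [1, 1, 1, 1]
r6 m[G→φ2] = [1, 1, 1, 1]
fixed point reached at round 6
b[G] = ⊗ incoming = [190983, 169530, 338145, 219805]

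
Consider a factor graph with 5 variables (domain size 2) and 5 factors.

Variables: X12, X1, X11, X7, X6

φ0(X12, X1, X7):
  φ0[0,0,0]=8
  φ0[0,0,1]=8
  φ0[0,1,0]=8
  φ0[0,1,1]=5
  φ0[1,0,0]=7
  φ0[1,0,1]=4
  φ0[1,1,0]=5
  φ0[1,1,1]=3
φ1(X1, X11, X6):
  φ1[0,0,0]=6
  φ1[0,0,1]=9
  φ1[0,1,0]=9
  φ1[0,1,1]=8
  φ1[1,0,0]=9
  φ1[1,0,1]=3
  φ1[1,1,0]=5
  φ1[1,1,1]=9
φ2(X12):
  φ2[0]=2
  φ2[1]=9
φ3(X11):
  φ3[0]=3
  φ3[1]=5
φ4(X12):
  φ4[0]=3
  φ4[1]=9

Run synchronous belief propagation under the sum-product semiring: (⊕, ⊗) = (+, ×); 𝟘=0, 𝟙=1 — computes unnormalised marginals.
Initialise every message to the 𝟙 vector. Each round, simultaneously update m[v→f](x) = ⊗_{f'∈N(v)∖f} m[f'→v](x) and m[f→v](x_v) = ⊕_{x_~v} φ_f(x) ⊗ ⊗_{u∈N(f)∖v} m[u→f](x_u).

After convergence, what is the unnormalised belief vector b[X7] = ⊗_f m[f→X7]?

init: all messages = 𝟙 over 2 values
r1 m[φ0→X12] = [29, 19]
r1 m[φ0→X1] = [27, 21]
r1 m[φ0→X7] = [28, 20]
r1 m[φ1→X1] = [32, 26]
r1 m[φ1→X11] = [27, 31]
r1 m[φ1→X6] = [29, 29]
r1 m[φ2→X12] = [2, 9]
r1 m[φ3→X11] = [3, 5]
r1 m[φ4→X12] = [3, 9]
r1 m[X12→φ0] = [1, 1]
r1 m[X12→φ2] = [1, 1]
r1 m[X12→φ4] = [1, 1]
r1 m[X1→φ0] = [1, 1]
r1 m[X1→φ1] = [1, 1]
r1 m[X11→φ1] = [1, 1]
r1 m[X11→φ3] = [1, 1]
r1 m[X7→φ0] = [1, 1]
r1 m[X6→φ1] = [1, 1]
r2 m[φ0→X12] = [29, 19]
r2 m[φ0→X1] = [27, 21]
r2 m[φ0→X7] = [28, 20]
r2 m[φ1→X1] = [32, 26]
r2 m[φ1→X11] = [27, 31]
r2 m[φ1→X6] = [29, 29]
r2 m[φ2→X12] = [2, 9]
r2 m[φ3→X11] = [3, 5]
r2 m[φ4→X12] = [3, 9]
r2 m[X12→φ0] = [6, 81]
r2 m[X12→φ2] = [87, 171]
r2 m[X12→φ4] = [58, 171]
r2 m[X1→φ0] = [32, 26]
r2 m[X1→φ1] = [27, 21]
r2 m[X11→φ1] = [3, 5]
r2 m[X11→φ3] = [27, 31]
r2 m[X7→φ0] = [1, 1]
r2 m[X6→φ1] = [1, 1]
r3 m[φ0→X12] = [850, 560]
r3 m[φ0→X1] = [987, 726]
r3 m[φ0→X7] = [31458, 19002]
r3 m[φ1→X1] = [130, 106]
r3 m[φ1→X11] = [657, 753]
r3 m[φ1→X6] = [2793, 2943]
r3 m[φ2→X12] = [2, 9]
r3 m[φ3→X11] = [3, 5]
r3 m[φ4→X12] = [3, 9]
r3 m[X12→φ0] = [6, 81]
r3 m[X12→φ2] = [87, 171]
r3 m[X12→φ4] = [58, 171]
r3 m[X1→φ0] = [32, 26]
r3 m[X1→φ1] = [27, 21]
r3 m[X11→φ1] = [3, 5]
r3 m[X11→φ3] = [27, 31]
r3 m[X7→φ0] = [1, 1]
r3 m[X6→φ1] = [1, 1]
r4 m[φ0→X12] = [850, 560]
r4 m[φ0→X1] = [987, 726]
r4 m[φ0→X7] = [31458, 19002]
r4 m[φ1→X1] = [130, 106]
r4 m[φ1→X11] = [657, 753]
r4 m[φ1→X6] = [2793, 2943]
r4 m[φ2→X12] = [2, 9]
r4 m[φ3→X11] = [3, 5]
r4 m[φ4→X12] = [3, 9]
r4 m[X12→φ0] = [6, 81]
r4 m[X12→φ2] = [2550, 5040]
r4 m[X12→φ4] = [1700, 5040]
r4 m[X1→φ0] = [130, 106]
r4 m[X1→φ1] = [987, 726]
r4 m[X11→φ1] = [3, 5]
r4 m[X11→φ3] = [657, 753]
r4 m[X7→φ0] = [1, 1]
r4 m[X6→φ1] = [1, 1]
r5 m[φ0→X12] = [3458, 2278]
r5 m[φ0→X1] = [987, 726]
r5 m[φ0→X7] = [127968, 77298]
r5 m[φ1→X1] = [130, 106]
r5 m[φ1→X11] = [23517, 26943]
r5 m[φ1→X6] = [99933, 105333]
r5 m[φ2→X12] = [2, 9]
r5 m[φ3→X11] = [3, 5]
r5 m[φ4→X12] = [3, 9]
r5 m[X12→φ0] = [6, 81]
r5 m[X12→φ2] = [2550, 5040]
r5 m[X12→φ4] = [1700, 5040]
r5 m[X1→φ0] = [130, 106]
r5 m[X1→φ1] = [987, 726]
r5 m[X11→φ1] = [3, 5]
r5 m[X11→φ3] = [657, 753]
r5 m[X7→φ0] = [1, 1]
r5 m[X6→φ1] = [1, 1]
r6 m[φ0→X12] = [3458, 2278]
r6 m[φ0→X1] = [987, 726]
r6 m[φ0→X7] = [127968, 77298]
r6 m[φ1→X1] = [130, 106]
r6 m[φ1→X11] = [23517, 26943]
r6 m[φ1→X6] = [99933, 105333]
r6 m[φ2→X12] = [2, 9]
r6 m[φ3→X11] = [3, 5]
r6 m[φ4→X12] = [3, 9]
r6 m[X12→φ0] = [6, 81]
r6 m[X12→φ2] = [10374, 20502]
r6 m[X12→φ4] = [6916, 20502]
r6 m[X1→φ0] = [130, 106]
r6 m[X1→φ1] = [987, 726]
r6 m[X11→φ1] = [3, 5]
r6 m[X11→φ3] = [23517, 26943]
r6 m[X7→φ0] = [1, 1]
r6 m[X6→φ1] = [1, 1]
r7 m[φ0→X12] = [3458, 2278]
r7 m[φ0→X1] = [987, 726]
r7 m[φ0→X7] = [127968, 77298]
r7 m[φ1→X1] = [130, 106]
r7 m[φ1→X11] = [23517, 26943]
r7 m[φ1→X6] = [99933, 105333]
r7 m[φ2→X12] = [2, 9]
r7 m[φ3→X11] = [3, 5]
r7 m[φ4→X12] = [3, 9]
r7 m[X12→φ0] = [6, 81]
r7 m[X12→φ2] = [10374, 20502]
r7 m[X12→φ4] = [6916, 20502]
r7 m[X1→φ0] = [130, 106]
r7 m[X1→φ1] = [987, 726]
r7 m[X11→φ1] = [3, 5]
r7 m[X11→φ3] = [23517, 26943]
r7 m[X7→φ0] = [1, 1]
r7 m[X6→φ1] = [1, 1]
fixed point reached at round 7
b[X7] = ⊗ incoming = [127968, 77298]

b[X7] = [127968, 77298]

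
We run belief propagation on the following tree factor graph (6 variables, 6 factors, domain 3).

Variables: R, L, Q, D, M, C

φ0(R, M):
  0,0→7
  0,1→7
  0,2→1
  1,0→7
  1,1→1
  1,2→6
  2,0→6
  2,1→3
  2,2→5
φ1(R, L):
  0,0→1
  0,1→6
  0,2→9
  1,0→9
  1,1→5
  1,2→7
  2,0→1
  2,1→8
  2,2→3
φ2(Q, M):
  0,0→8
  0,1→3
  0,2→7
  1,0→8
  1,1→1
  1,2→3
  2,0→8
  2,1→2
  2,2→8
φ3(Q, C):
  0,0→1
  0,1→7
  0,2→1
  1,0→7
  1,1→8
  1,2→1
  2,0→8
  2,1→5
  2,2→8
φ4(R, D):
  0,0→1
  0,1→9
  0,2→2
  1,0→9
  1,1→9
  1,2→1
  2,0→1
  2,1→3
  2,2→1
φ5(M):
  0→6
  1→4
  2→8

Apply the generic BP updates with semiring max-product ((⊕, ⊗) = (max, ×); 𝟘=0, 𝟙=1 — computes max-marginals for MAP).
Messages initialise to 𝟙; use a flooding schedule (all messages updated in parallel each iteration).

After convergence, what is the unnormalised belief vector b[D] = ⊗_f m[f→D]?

b[D] = [248832, 248832, 48384]

init: all messages = 𝟙 over 3 values
r1 m[φ0→R] = [7, 7, 6]
r1 m[φ0→M] = [7, 7, 6]
r1 m[φ1→R] = [9, 9, 8]
r1 m[φ1→L] = [9, 8, 9]
r1 m[φ2→Q] = [8, 8, 8]
r1 m[φ2→M] = [8, 3, 8]
r1 m[φ3→Q] = [7, 8, 8]
r1 m[φ3→C] = [8, 8, 8]
r1 m[φ4→R] = [9, 9, 3]
r1 m[φ4→D] = [9, 9, 2]
r1 m[φ5→M] = [6, 4, 8]
r1 m[R→φ0] = [1, 1, 1]
r1 m[R→φ1] = [1, 1, 1]
r1 m[R→φ4] = [1, 1, 1]
r1 m[L→φ1] = [1, 1, 1]
r1 m[Q→φ2] = [1, 1, 1]
r1 m[Q→φ3] = [1, 1, 1]
r1 m[D→φ4] = [1, 1, 1]
r1 m[M→φ0] = [1, 1, 1]
r1 m[M→φ2] = [1, 1, 1]
r1 m[M→φ5] = [1, 1, 1]
r1 m[C→φ3] = [1, 1, 1]
r2 m[φ0→R] = [7, 7, 6]
r2 m[φ0→M] = [7, 7, 6]
r2 m[φ1→R] = [9, 9, 8]
r2 m[φ1→L] = [9, 8, 9]
r2 m[φ2→Q] = [8, 8, 8]
r2 m[φ2→M] = [8, 3, 8]
r2 m[φ3→Q] = [7, 8, 8]
r2 m[φ3→C] = [8, 8, 8]
r2 m[φ4→R] = [9, 9, 3]
r2 m[φ4→D] = [9, 9, 2]
r2 m[φ5→M] = [6, 4, 8]
r2 m[R→φ0] = [81, 81, 24]
r2 m[R→φ1] = [63, 63, 18]
r2 m[R→φ4] = [63, 63, 48]
r2 m[L→φ1] = [1, 1, 1]
r2 m[Q→φ2] = [7, 8, 8]
r2 m[Q→φ3] = [8, 8, 8]
r2 m[D→φ4] = [1, 1, 1]
r2 m[M→φ0] = [48, 12, 64]
r2 m[M→φ2] = [42, 28, 48]
r2 m[M→φ5] = [56, 21, 48]
r2 m[C→φ3] = [1, 1, 1]
r3 m[φ0→R] = [336, 384, 320]
r3 m[φ0→M] = [567, 567, 486]
r3 m[φ1→R] = [9, 9, 8]
r3 m[φ1→L] = [567, 378, 567]
r3 m[φ2→Q] = [336, 336, 384]
r3 m[φ2→M] = [64, 21, 64]
r3 m[φ3→Q] = [7, 8, 8]
r3 m[φ3→C] = [64, 64, 64]
r3 m[φ4→R] = [9, 9, 3]
r3 m[φ4→D] = [567, 567, 126]
r3 m[φ5→M] = [6, 4, 8]
r3 m[R→φ0] = [81, 81, 24]
r3 m[R→φ1] = [63, 63, 18]
r3 m[R→φ4] = [63, 63, 48]
r3 m[L→φ1] = [1, 1, 1]
r3 m[Q→φ2] = [7, 8, 8]
r3 m[Q→φ3] = [8, 8, 8]
r3 m[D→φ4] = [1, 1, 1]
r3 m[M→φ0] = [48, 12, 64]
r3 m[M→φ2] = [42, 28, 48]
r3 m[M→φ5] = [56, 21, 48]
r3 m[C→φ3] = [1, 1, 1]
r4 m[φ0→R] = [336, 384, 320]
r4 m[φ0→M] = [567, 567, 486]
r4 m[φ1→R] = [9, 9, 8]
r4 m[φ1→L] = [567, 378, 567]
r4 m[φ2→Q] = [336, 336, 384]
r4 m[φ2→M] = [64, 21, 64]
r4 m[φ3→Q] = [7, 8, 8]
r4 m[φ3→C] = [64, 64, 64]
r4 m[φ4→R] = [9, 9, 3]
r4 m[φ4→D] = [567, 567, 126]
r4 m[φ5→M] = [6, 4, 8]
r4 m[R→φ0] = [81, 81, 24]
r4 m[R→φ1] = [3024, 3456, 960]
r4 m[R→φ4] = [3024, 3456, 2560]
r4 m[L→φ1] = [1, 1, 1]
r4 m[Q→φ2] = [7, 8, 8]
r4 m[Q→φ3] = [336, 336, 384]
r4 m[D→φ4] = [1, 1, 1]
r4 m[M→φ0] = [384, 84, 512]
r4 m[M→φ2] = [3402, 2268, 3888]
r4 m[M→φ5] = [36288, 11907, 31104]
r4 m[C→φ3] = [1, 1, 1]
r5 m[φ0→R] = [2688, 3072, 2560]
r5 m[φ0→M] = [567, 567, 486]
r5 m[φ1→R] = [9, 9, 8]
r5 m[φ1→L] = [31104, 18144, 27216]
r5 m[φ2→Q] = [27216, 27216, 31104]
r5 m[φ2→M] = [64, 21, 64]
r5 m[φ3→Q] = [7, 8, 8]
r5 m[φ3→C] = [3072, 2688, 3072]
r5 m[φ4→R] = [9, 9, 3]
r5 m[φ4→D] = [31104, 31104, 6048]
r5 m[φ5→M] = [6, 4, 8]
r5 m[R→φ0] = [81, 81, 24]
r5 m[R→φ1] = [3024, 3456, 960]
r5 m[R→φ4] = [3024, 3456, 2560]
r5 m[L→φ1] = [1, 1, 1]
r5 m[Q→φ2] = [7, 8, 8]
r5 m[Q→φ3] = [336, 336, 384]
r5 m[D→φ4] = [1, 1, 1]
r5 m[M→φ0] = [384, 84, 512]
r5 m[M→φ2] = [3402, 2268, 3888]
r5 m[M→φ5] = [36288, 11907, 31104]
r5 m[C→φ3] = [1, 1, 1]
r6 m[φ0→R] = [2688, 3072, 2560]
r6 m[φ0→M] = [567, 567, 486]
r6 m[φ1→R] = [9, 9, 8]
r6 m[φ1→L] = [31104, 18144, 27216]
r6 m[φ2→Q] = [27216, 27216, 31104]
r6 m[φ2→M] = [64, 21, 64]
r6 m[φ3→Q] = [7, 8, 8]
r6 m[φ3→C] = [3072, 2688, 3072]
r6 m[φ4→R] = [9, 9, 3]
r6 m[φ4→D] = [31104, 31104, 6048]
r6 m[φ5→M] = [6, 4, 8]
r6 m[R→φ0] = [81, 81, 24]
r6 m[R→φ1] = [24192, 27648, 7680]
r6 m[R→φ4] = [24192, 27648, 20480]
r6 m[L→φ1] = [1, 1, 1]
r6 m[Q→φ2] = [7, 8, 8]
r6 m[Q→φ3] = [27216, 27216, 31104]
r6 m[D→φ4] = [1, 1, 1]
r6 m[M→φ0] = [384, 84, 512]
r6 m[M→φ2] = [3402, 2268, 3888]
r6 m[M→φ5] = [36288, 11907, 31104]
r6 m[C→φ3] = [1, 1, 1]
r7 m[φ0→R] = [2688, 3072, 2560]
r7 m[φ0→M] = [567, 567, 486]
r7 m[φ1→R] = [9, 9, 8]
r7 m[φ1→L] = [248832, 145152, 217728]
r7 m[φ2→Q] = [27216, 27216, 31104]
r7 m[φ2→M] = [64, 21, 64]
r7 m[φ3→Q] = [7, 8, 8]
r7 m[φ3→C] = [248832, 217728, 248832]
r7 m[φ4→R] = [9, 9, 3]
r7 m[φ4→D] = [248832, 248832, 48384]
r7 m[φ5→M] = [6, 4, 8]
r7 m[R→φ0] = [81, 81, 24]
r7 m[R→φ1] = [24192, 27648, 7680]
r7 m[R→φ4] = [24192, 27648, 20480]
r7 m[L→φ1] = [1, 1, 1]
r7 m[Q→φ2] = [7, 8, 8]
r7 m[Q→φ3] = [27216, 27216, 31104]
r7 m[D→φ4] = [1, 1, 1]
r7 m[M→φ0] = [384, 84, 512]
r7 m[M→φ2] = [3402, 2268, 3888]
r7 m[M→φ5] = [36288, 11907, 31104]
r7 m[C→φ3] = [1, 1, 1]
r8 m[φ0→R] = [2688, 3072, 2560]
r8 m[φ0→M] = [567, 567, 486]
r8 m[φ1→R] = [9, 9, 8]
r8 m[φ1→L] = [248832, 145152, 217728]
r8 m[φ2→Q] = [27216, 27216, 31104]
r8 m[φ2→M] = [64, 21, 64]
r8 m[φ3→Q] = [7, 8, 8]
r8 m[φ3→C] = [248832, 217728, 248832]
r8 m[φ4→R] = [9, 9, 3]
r8 m[φ4→D] = [248832, 248832, 48384]
r8 m[φ5→M] = [6, 4, 8]
r8 m[R→φ0] = [81, 81, 24]
r8 m[R→φ1] = [24192, 27648, 7680]
r8 m[R→φ4] = [24192, 27648, 20480]
r8 m[L→φ1] = [1, 1, 1]
r8 m[Q→φ2] = [7, 8, 8]
r8 m[Q→φ3] = [27216, 27216, 31104]
r8 m[D→φ4] = [1, 1, 1]
r8 m[M→φ0] = [384, 84, 512]
r8 m[M→φ2] = [3402, 2268, 3888]
r8 m[M→φ5] = [36288, 11907, 31104]
r8 m[C→φ3] = [1, 1, 1]
fixed point reached at round 8
b[D] = ⊗ incoming = [248832, 248832, 48384]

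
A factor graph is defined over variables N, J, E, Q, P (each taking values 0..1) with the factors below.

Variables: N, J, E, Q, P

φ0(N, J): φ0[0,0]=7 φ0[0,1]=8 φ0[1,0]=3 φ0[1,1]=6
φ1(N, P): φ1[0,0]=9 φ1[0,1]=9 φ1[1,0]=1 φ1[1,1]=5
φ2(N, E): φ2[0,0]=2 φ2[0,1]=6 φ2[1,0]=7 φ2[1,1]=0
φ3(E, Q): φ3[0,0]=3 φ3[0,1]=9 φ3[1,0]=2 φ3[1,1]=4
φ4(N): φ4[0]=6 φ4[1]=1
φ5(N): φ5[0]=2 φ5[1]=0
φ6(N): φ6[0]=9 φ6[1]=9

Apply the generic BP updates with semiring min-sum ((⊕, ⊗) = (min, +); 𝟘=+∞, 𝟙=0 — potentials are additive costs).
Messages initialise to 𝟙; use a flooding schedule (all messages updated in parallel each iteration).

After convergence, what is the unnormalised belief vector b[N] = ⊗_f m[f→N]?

b[N] = [38, 16]

init: all messages = 𝟙 over 2 values
r1 m[φ0→N] = [7, 3]
r1 m[φ0→J] = [3, 6]
r1 m[φ1→N] = [9, 1]
r1 m[φ1→P] = [1, 5]
r1 m[φ2→N] = [2, 0]
r1 m[φ2→E] = [2, 0]
r1 m[φ3→E] = [3, 2]
r1 m[φ3→Q] = [2, 4]
r1 m[φ4→N] = [6, 1]
r1 m[φ5→N] = [2, 0]
r1 m[φ6→N] = [9, 9]
r1 m[N→φ0] = [0, 0]
r1 m[N→φ1] = [0, 0]
r1 m[N→φ2] = [0, 0]
r1 m[N→φ4] = [0, 0]
r1 m[N→φ5] = [0, 0]
r1 m[N→φ6] = [0, 0]
r1 m[J→φ0] = [0, 0]
r1 m[E→φ2] = [0, 0]
r1 m[E→φ3] = [0, 0]
r1 m[Q→φ3] = [0, 0]
r1 m[P→φ1] = [0, 0]
r2 m[φ0→N] = [7, 3]
r2 m[φ0→J] = [3, 6]
r2 m[φ1→N] = [9, 1]
r2 m[φ1→P] = [1, 5]
r2 m[φ2→N] = [2, 0]
r2 m[φ2→E] = [2, 0]
r2 m[φ3→E] = [3, 2]
r2 m[φ3→Q] = [2, 4]
r2 m[φ4→N] = [6, 1]
r2 m[φ5→N] = [2, 0]
r2 m[φ6→N] = [9, 9]
r2 m[N→φ0] = [28, 11]
r2 m[N→φ1] = [26, 13]
r2 m[N→φ2] = [33, 14]
r2 m[N→φ4] = [29, 13]
r2 m[N→φ5] = [33, 14]
r2 m[N→φ6] = [26, 5]
r2 m[J→φ0] = [0, 0]
r2 m[E→φ2] = [3, 2]
r2 m[E→φ3] = [2, 0]
r2 m[Q→φ3] = [0, 0]
r2 m[P→φ1] = [0, 0]
r3 m[φ0→N] = [7, 3]
r3 m[φ0→J] = [14, 17]
r3 m[φ1→N] = [9, 1]
r3 m[φ1→P] = [14, 18]
r3 m[φ2→N] = [5, 2]
r3 m[φ2→E] = [21, 14]
r3 m[φ3→E] = [3, 2]
r3 m[φ3→Q] = [2, 4]
r3 m[φ4→N] = [6, 1]
r3 m[φ5→N] = [2, 0]
r3 m[φ6→N] = [9, 9]
r3 m[N→φ0] = [28, 11]
r3 m[N→φ1] = [26, 13]
r3 m[N→φ2] = [33, 14]
r3 m[N→φ4] = [29, 13]
r3 m[N→φ5] = [33, 14]
r3 m[N→φ6] = [26, 5]
r3 m[J→φ0] = [0, 0]
r3 m[E→φ2] = [3, 2]
r3 m[E→φ3] = [2, 0]
r3 m[Q→φ3] = [0, 0]
r3 m[P→φ1] = [0, 0]
r4 m[φ0→N] = [7, 3]
r4 m[φ0→J] = [14, 17]
r4 m[φ1→N] = [9, 1]
r4 m[φ1→P] = [14, 18]
r4 m[φ2→N] = [5, 2]
r4 m[φ2→E] = [21, 14]
r4 m[φ3→E] = [3, 2]
r4 m[φ3→Q] = [2, 4]
r4 m[φ4→N] = [6, 1]
r4 m[φ5→N] = [2, 0]
r4 m[φ6→N] = [9, 9]
r4 m[N→φ0] = [31, 13]
r4 m[N→φ1] = [29, 15]
r4 m[N→φ2] = [33, 14]
r4 m[N→φ4] = [32, 15]
r4 m[N→φ5] = [36, 16]
r4 m[N→φ6] = [29, 7]
r4 m[J→φ0] = [0, 0]
r4 m[E→φ2] = [3, 2]
r4 m[E→φ3] = [21, 14]
r4 m[Q→φ3] = [0, 0]
r4 m[P→φ1] = [0, 0]
r5 m[φ0→N] = [7, 3]
r5 m[φ0→J] = [16, 19]
r5 m[φ1→N] = [9, 1]
r5 m[φ1→P] = [16, 20]
r5 m[φ2→N] = [5, 2]
r5 m[φ2→E] = [21, 14]
r5 m[φ3→E] = [3, 2]
r5 m[φ3→Q] = [16, 18]
r5 m[φ4→N] = [6, 1]
r5 m[φ5→N] = [2, 0]
r5 m[φ6→N] = [9, 9]
r5 m[N→φ0] = [31, 13]
r5 m[N→φ1] = [29, 15]
r5 m[N→φ2] = [33, 14]
r5 m[N→φ4] = [32, 15]
r5 m[N→φ5] = [36, 16]
r5 m[N→φ6] = [29, 7]
r5 m[J→φ0] = [0, 0]
r5 m[E→φ2] = [3, 2]
r5 m[E→φ3] = [21, 14]
r5 m[Q→φ3] = [0, 0]
r5 m[P→φ1] = [0, 0]
r6 m[φ0→N] = [7, 3]
r6 m[φ0→J] = [16, 19]
r6 m[φ1→N] = [9, 1]
r6 m[φ1→P] = [16, 20]
r6 m[φ2→N] = [5, 2]
r6 m[φ2→E] = [21, 14]
r6 m[φ3→E] = [3, 2]
r6 m[φ3→Q] = [16, 18]
r6 m[φ4→N] = [6, 1]
r6 m[φ5→N] = [2, 0]
r6 m[φ6→N] = [9, 9]
r6 m[N→φ0] = [31, 13]
r6 m[N→φ1] = [29, 15]
r6 m[N→φ2] = [33, 14]
r6 m[N→φ4] = [32, 15]
r6 m[N→φ5] = [36, 16]
r6 m[N→φ6] = [29, 7]
r6 m[J→φ0] = [0, 0]
r6 m[E→φ2] = [3, 2]
r6 m[E→φ3] = [21, 14]
r6 m[Q→φ3] = [0, 0]
r6 m[P→φ1] = [0, 0]
fixed point reached at round 6
b[N] = ⊗ incoming = [38, 16]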